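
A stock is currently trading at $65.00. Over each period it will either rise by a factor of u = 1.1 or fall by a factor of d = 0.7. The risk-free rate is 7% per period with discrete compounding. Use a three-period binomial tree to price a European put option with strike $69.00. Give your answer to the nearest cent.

Risk-neutral probability p = (1 + 0.07 − 0.7)/(1.1 − 0.7) = 0.3700/0.4000 = 0.9250
Terminal stock prices: S_uuu = 86.52, S_uud = 55.05, S_udd = 35.03, S_ddd = 22.29
Terminal payoffs (K − S): max(-17.52, 0) = 0, max(13.95, 0) = 13.95, max(33.97, 0) = 33.97, max(46.71, 0) = 46.71
Node uu (S = 78.65): V_uu = 1/1.07·[0.9250·0.0000 + 0.0750·13.9450] = 0.9775
Node ud (S = 50.05): V_ud = 1/1.07·[0.9250·13.9450 + 0.0750·33.9650] = 14.4360
Node dd (S = 31.85): V_dd = 1/1.07·[0.9250·33.9650 + 0.0750·46.7050] = 32.6360
Node u (S = 71.5): V_u = 1/1.07·[0.9250·0.9775 + 0.0750·14.4360] = 1.8569
Node d (S = 45.5): V_d = 1/1.07·[0.9250·14.4360 + 0.0750·32.6360] = 14.7673
Node 0 (S = 65): V_0 = 1/1.07·[0.9250·1.8569 + 0.0750·14.7673] = 2.6403

$2.64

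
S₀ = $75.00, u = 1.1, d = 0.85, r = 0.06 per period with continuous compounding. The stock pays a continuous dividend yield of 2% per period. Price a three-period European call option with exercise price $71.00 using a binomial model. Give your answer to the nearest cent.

Per-period risk-free factor R = e^0.06 = 1.0618; dividend-adjusted growth = e^(0.06−0.02) = 1.0408.
Risk-neutral probability p = (1.0408 − 0.85)/(1.1 − 0.85) = 0.1908/0.2500 = 0.7632
Terminal stock prices: S_uuu = 99.83, S_uud = 77.14, S_udd = 59.61, S_ddd = 46.06
Terminal payoffs (S − K): max(28.83, 0) = 28.83, max(6.138, 0) = 6.138, max(-11.39, 0) = 0, max(-24.94, 0) = 0
Node uu (S = 90.75): V_uu = e^(−0.06)·[0.7632·28.8250 + 0.2368·6.1375] = 22.0877
Node ud (S = 70.12): V_ud = e^(−0.06)·[0.7632·6.1375 + 0.2368·0.0000] = 4.4116
Node dd (S = 54.19): V_dd = e^(−0.06)·[0.7632·0.0000 + 0.2368·0.0000] = 0.0000
Node u (S = 82.5): V_u = e^(−0.06)·[0.7632·22.0877 + 0.2368·4.4116] = 16.8602
Node d (S = 63.75): V_d = e^(−0.06)·[0.7632·4.4116 + 0.2368·0.0000] = 3.1710
Node 0 (S = 75): V_0 = e^(−0.06)·[0.7632·16.8602 + 0.2368·3.1710] = 12.8261

$12.83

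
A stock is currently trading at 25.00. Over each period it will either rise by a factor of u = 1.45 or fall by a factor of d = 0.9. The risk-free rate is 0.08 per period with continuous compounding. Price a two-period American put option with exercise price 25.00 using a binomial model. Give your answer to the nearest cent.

Risk-neutral probability p = (e^0.08 − 0.9)/(1.45 − 0.9) = 0.1833/0.5500 = 0.3332
Terminal stock prices: S_uu = 52.56, S_ud = 32.62, S_dd = 20.25
Terminal payoffs (K − S): max(-27.56, 0) = 0, max(-7.625, 0) = 0, max(4.75, 0) = 4.75
Node u (S = 36.25): continuation = e^(−0.08)·[0.3332·0.0000 + 0.6668·0.0000] = 0.0000; exercise value = 0.0000 ≤ continuation, so V_u = 0.0000
Node d (S = 22.5): continuation = e^(−0.08)·[0.3332·0.0000 + 0.6668·4.7500] = 2.9236; exercise value = 2.5000 ≤ continuation, so V_d = 2.9236
Node 0 (S = 25): continuation = e^(−0.08)·[0.3332·0.0000 + 0.6668·2.9236] = 1.7994; exercise value = 0.0000 ≤ continuation, so V_0 = 1.7994

1.80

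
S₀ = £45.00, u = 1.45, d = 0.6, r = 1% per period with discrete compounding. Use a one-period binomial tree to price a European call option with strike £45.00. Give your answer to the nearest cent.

£9.67

Risk-neutral probability p = (1 + 0.01 − 0.6)/(1.45 − 0.6) = 0.4100/0.8500 = 0.4824
Terminal stock prices: S_u = 65.25, S_d = 27
Terminal payoffs (S − K): max(20.25, 0) = 20.25, max(-18, 0) = 0
Node 0 (S = 45): V_0 = 1/1.01·[0.4824·20.2500 + 0.5176·0.0000] = 9.6709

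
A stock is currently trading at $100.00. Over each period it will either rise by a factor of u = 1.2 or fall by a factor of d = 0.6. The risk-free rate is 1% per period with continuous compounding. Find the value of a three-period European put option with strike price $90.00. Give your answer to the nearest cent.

Risk-neutral probability p = (e^0.01 − 0.6)/(1.2 − 0.6) = 0.4101/0.6000 = 0.6834
Terminal stock prices: S_uuu = 172.8, S_uud = 86.4, S_udd = 43.2, S_ddd = 21.6
Terminal payoffs (K − S): max(-82.8, 0) = 0, max(3.6, 0) = 3.6, max(46.8, 0) = 46.8, max(68.4, 0) = 68.4
Node uu (S = 144): V_uu = e^(−0.01)·[0.6834·0.0000 + 0.3166·3.6000] = 1.1284
Node ud (S = 72): V_ud = e^(−0.01)·[0.6834·3.6000 + 0.3166·46.8000] = 17.1045
Node dd (S = 36): V_dd = e^(−0.01)·[0.6834·46.8000 + 0.3166·68.4000] = 53.1045
Node u (S = 120): V_u = e^(−0.01)·[0.6834·1.1284 + 0.3166·17.1045] = 6.1246
Node d (S = 60): V_d = e^(−0.01)·[0.6834·17.1045 + 0.3166·53.1045] = 28.2179
Node 0 (S = 100): V_0 = e^(−0.01)·[0.6834·6.1246 + 0.3166·28.2179] = 12.9884

$12.99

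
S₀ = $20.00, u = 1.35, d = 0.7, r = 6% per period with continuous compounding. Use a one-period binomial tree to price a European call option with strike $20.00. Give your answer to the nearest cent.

Risk-neutral probability p = (e^0.06 − 0.7)/(1.35 − 0.7) = 0.3618/0.6500 = 0.5567
Terminal stock prices: S_u = 27, S_d = 14
Terminal payoffs (S − K): max(7, 0) = 7, max(-6, 0) = 0
Node 0 (S = 20): V_0 = e^(−0.06)·[0.5567·7.0000 + 0.4433·0.0000] = 3.6698

$3.67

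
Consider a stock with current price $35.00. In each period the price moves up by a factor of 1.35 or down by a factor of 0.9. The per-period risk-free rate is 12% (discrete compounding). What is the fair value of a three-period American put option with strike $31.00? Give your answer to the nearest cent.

Risk-neutral probability p = (1 + 0.12 − 0.9)/(1.35 − 0.9) = 0.2200/0.4500 = 0.4889
Terminal stock prices: S_uuu = 86.11, S_uud = 57.41, S_udd = 38.27, S_ddd = 25.52
Terminal payoffs (K − S): max(-55.11, 0) = 0, max(-26.41, 0) = 0, max(-7.273, 0) = 0, max(5.485, 0) = 5.485
Node uu (S = 63.79): continuation = 1/1.12·[0.4889·0.0000 + 0.5111·0.0000] = 0.0000; exercise value = 0.0000 ≤ continuation, so V_uu = 0.0000
Node ud (S = 42.52): continuation = 1/1.12·[0.4889·0.0000 + 0.5111·0.0000] = 0.0000; exercise value = 0.0000 ≤ continuation, so V_ud = 0.0000
Node dd (S = 28.35): continuation = 1/1.12·[0.4889·0.0000 + 0.5111·5.4850] = 2.5031; exercise value = 2.6500 > continuation, so V_dd = 2.6500 (exercise)
Node u (S = 47.25): continuation = 1/1.12·[0.4889·0.0000 + 0.5111·0.0000] = 0.0000; exercise value = 0.0000 ≤ continuation, so V_u = 0.0000
Node d (S = 31.5): continuation = 1/1.12·[0.4889·0.0000 + 0.5111·2.6500] = 1.2093; exercise value = 0.0000 ≤ continuation, so V_d = 1.2093
Node 0 (S = 35): continuation = 1/1.12·[0.4889·0.0000 + 0.5111·1.2093] = 0.5519; exercise value = 0.0000 ≤ continuation, so V_0 = 0.5519

$0.55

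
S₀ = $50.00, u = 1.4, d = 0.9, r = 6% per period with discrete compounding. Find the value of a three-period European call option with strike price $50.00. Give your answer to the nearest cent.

Risk-neutral probability p = (1 + 0.06 − 0.9)/(1.4 − 0.9) = 0.1600/0.5000 = 0.3200
Terminal stock prices: S_uuu = 137.2, S_uud = 88.2, S_udd = 56.7, S_ddd = 36.45
Terminal payoffs (S − K): max(87.2, 0) = 87.2, max(38.2, 0) = 38.2, max(6.7, 0) = 6.7, max(-13.55, 0) = 0
Node uu (S = 98): V_uu = 1/1.06·[0.3200·87.2000 + 0.6800·38.2000] = 50.8302
Node ud (S = 63): V_ud = 1/1.06·[0.3200·38.2000 + 0.6800·6.7000] = 15.8302
Node dd (S = 40.5): V_dd = 1/1.06·[0.3200·6.7000 + 0.6800·0.0000] = 2.0226
Node u (S = 70): V_u = 1/1.06·[0.3200·50.8302 + 0.6800·15.8302] = 25.5002
Node d (S = 45): V_d = 1/1.06·[0.3200·15.8302 + 0.6800·2.0226] = 6.0765
Node 0 (S = 50): V_0 = 1/1.06·[0.3200·25.5002 + 0.6800·6.0765] = 11.5963

$11.60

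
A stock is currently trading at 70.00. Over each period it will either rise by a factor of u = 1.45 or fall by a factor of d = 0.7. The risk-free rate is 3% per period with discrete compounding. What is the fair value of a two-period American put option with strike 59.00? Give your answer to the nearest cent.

Risk-neutral probability p = (1 + 0.03 − 0.7)/(1.45 − 0.7) = 0.3300/0.7500 = 0.4400
Terminal stock prices: S_uu = 147.2, S_ud = 71.05, S_dd = 34.3
Terminal payoffs (K − S): max(-88.18, 0) = 0, max(-12.05, 0) = 0, max(24.7, 0) = 24.7
Node u (S = 101.5): continuation = 1/1.03·[0.4400·0.0000 + 0.5600·0.0000] = 0.0000; exercise value = 0.0000 ≤ continuation, so V_u = 0.0000
Node d (S = 49): continuation = 1/1.03·[0.4400·0.0000 + 0.5600·24.7000] = 13.4291; exercise value = 10.0000 ≤ continuation, so V_d = 13.4291
Node 0 (S = 70): continuation = 1/1.03·[0.4400·0.0000 + 0.5600·13.4291] = 7.3013; exercise value = 0.0000 ≤ continuation, so V_0 = 7.3013

7.30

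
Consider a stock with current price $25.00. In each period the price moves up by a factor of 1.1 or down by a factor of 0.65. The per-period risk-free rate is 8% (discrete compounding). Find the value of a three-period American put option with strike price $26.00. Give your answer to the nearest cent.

$1.00

Risk-neutral probability p = (1 + 0.08 − 0.65)/(1.1 − 0.65) = 0.4300/0.4500 = 0.9556
Terminal stock prices: S_uuu = 33.28, S_uud = 19.66, S_udd = 11.62, S_ddd = 6.866
Terminal payoffs (K − S): max(-7.275, 0) = 0, max(6.337, 0) = 6.337, max(14.38, 0) = 14.38, max(19.13, 0) = 19.13
Node uu (S = 30.25): continuation = 1/1.08·[0.9556·0.0000 + 0.0444·6.3375] = 0.2608; exercise value = 0.0000 ≤ continuation, so V_uu = 0.2608
Node ud (S = 17.88): continuation = 1/1.08·[0.9556·6.3375 + 0.0444·14.3812] = 6.1991; exercise value = 8.1250 > continuation, so V_ud = 8.1250 (exercise)
Node dd (S = 10.56): continuation = 1/1.08·[0.9556·14.3812 + 0.0444·19.1344] = 13.5116; exercise value = 15.4375 > continuation, so V_dd = 15.4375 (exercise)
Node u (S = 27.5): continuation = 1/1.08·[0.9556·0.2608 + 0.0444·8.1250] = 0.5651; exercise value = 0.0000 ≤ continuation, so V_u = 0.5651
Node d (S = 16.25): continuation = 1/1.08·[0.9556·8.1250 + 0.0444·15.4375] = 7.8241; exercise value = 9.7500 > continuation, so V_d = 9.7500 (exercise)
Node 0 (S = 25): continuation = 1/1.08·[0.9556·0.5651 + 0.0444·9.7500] = 0.9012; exercise value = 1.0000 > continuation, so V_0 = 1.0000 (exercise)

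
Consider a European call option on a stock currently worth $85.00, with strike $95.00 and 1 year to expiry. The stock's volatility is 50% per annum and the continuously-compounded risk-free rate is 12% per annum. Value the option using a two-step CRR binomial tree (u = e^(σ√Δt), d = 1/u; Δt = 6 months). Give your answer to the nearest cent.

CRR parameters: u = e^(σ√Δt) = e^(0.5·√0.5) = 1.4241, d = 1/u = 0.7022
Per-period rate: rΔt = 0.12·0.5 = 0.06, so R = e^0.06 = 1.0618
Risk-neutral probability p = (e^0.06 − 0.7022)/(1.4241 − 0.7022) = 0.3596/0.7219 = 0.4982
Terminal stock prices: S_uu = 172.4, S_ud = 85, S_dd = 41.91
Terminal payoffs (S − K): max(77.39, 0) = 77.39, max(-10, 0) = 0, max(-53.09, 0) = 0
Node u (S = 121.1): V_u = e^(−0.06)·[0.4982·77.3898 + 0.5018·0.0000] = 36.3085
Node d (S = 59.69): V_d = e^(−0.06)·[0.4982·0.0000 + 0.5018·0.0000] = 0.0000
Node 0 (S = 85): V_0 = e^(−0.06)·[0.4982·36.3085 + 0.5018·0.0000] = 17.0346

$17.03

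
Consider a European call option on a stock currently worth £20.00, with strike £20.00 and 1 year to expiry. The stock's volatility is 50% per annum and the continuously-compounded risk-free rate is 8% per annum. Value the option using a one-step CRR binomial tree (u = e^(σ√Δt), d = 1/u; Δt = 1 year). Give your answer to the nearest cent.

CRR parameters: u = e^(σ√Δt) = e^(0.5·√1) = 1.6487, d = 1/u = 0.6065
Per-period rate: rΔt = 0.08·1 = 0.08, so R = e^0.08 = 1.0833
Risk-neutral probability p = (e^0.08 − 0.6065)/(1.6487 − 0.6065) = 0.4768/1.0422 = 0.4575
Terminal stock prices: S_u = 32.97, S_d = 12.13
Terminal payoffs (S − K): max(12.97, 0) = 12.97, max(-7.869, 0) = 0
Node 0 (S = 20): V_0 = e^(−0.08)·[0.4575·12.9744 + 0.5425·0.0000] = 5.4789

£5.48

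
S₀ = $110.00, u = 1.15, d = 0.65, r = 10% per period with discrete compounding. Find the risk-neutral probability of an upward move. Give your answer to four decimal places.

Risk-neutral probability p = (1 + 0.1 − 0.65)/(1.15 − 0.65) = 0.4500/0.5000 = 0.9000

p = 0.9000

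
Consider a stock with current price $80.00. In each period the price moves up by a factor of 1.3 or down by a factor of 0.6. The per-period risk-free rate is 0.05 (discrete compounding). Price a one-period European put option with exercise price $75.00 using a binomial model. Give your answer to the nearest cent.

Risk-neutral probability p = (1 + 0.05 − 0.6)/(1.3 − 0.6) = 0.4500/0.7000 = 0.6429
Terminal stock prices: S_u = 104, S_d = 48
Terminal payoffs (K − S): max(-29, 0) = 0, max(27, 0) = 27
Node 0 (S = 80): V_0 = 1/1.05·[0.6429·0.0000 + 0.3571·27.0000] = 9.1837

$9.18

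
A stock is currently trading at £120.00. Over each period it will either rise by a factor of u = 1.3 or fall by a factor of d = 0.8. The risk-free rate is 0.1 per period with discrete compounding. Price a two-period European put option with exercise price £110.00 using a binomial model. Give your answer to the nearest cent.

Risk-neutral probability p = (1 + 0.1 − 0.8)/(1.3 − 0.8) = 0.3000/0.5000 = 0.6000
Terminal stock prices: S_uu = 202.8, S_ud = 124.8, S_dd = 76.8
Terminal payoffs (K − S): max(-92.8, 0) = 0, max(-14.8, 0) = 0, max(33.2, 0) = 33.2
Node u (S = 156): V_u = 1/1.1·[0.6000·0.0000 + 0.4000·0.0000] = 0.0000
Node d (S = 96): V_d = 1/1.1·[0.6000·0.0000 + 0.4000·33.2000] = 12.0727
Node 0 (S = 120): V_0 = 1/1.1·[0.6000·0.0000 + 0.4000·12.0727] = 4.3901

£4.39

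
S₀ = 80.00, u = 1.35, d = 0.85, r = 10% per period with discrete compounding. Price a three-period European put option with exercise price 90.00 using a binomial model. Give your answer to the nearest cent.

7.21

Risk-neutral probability p = (1 + 0.1 − 0.85)/(1.35 − 0.85) = 0.2500/0.5000 = 0.5000
Terminal stock prices: S_uuu = 196.8, S_uud = 123.9, S_udd = 78.03, S_ddd = 49.13
Terminal payoffs (K − S): max(-106.8, 0) = 0, max(-33.93, 0) = 0, max(11.97, 0) = 11.97, max(40.87, 0) = 40.87
Node uu (S = 145.8): V_uu = 1/1.1·[0.5000·0.0000 + 0.5000·0.0000] = 0.0000
Node ud (S = 91.8): V_ud = 1/1.1·[0.5000·0.0000 + 0.5000·11.9700] = 5.4409
Node dd (S = 57.8): V_dd = 1/1.1·[0.5000·11.9700 + 0.5000·40.8700] = 24.0182
Node u (S = 108): V_u = 1/1.1·[0.5000·0.0000 + 0.5000·5.4409] = 2.4731
Node d (S = 68): V_d = 1/1.1·[0.5000·5.4409 + 0.5000·24.0182] = 13.3905
Node 0 (S = 80): V_0 = 1/1.1·[0.5000·2.4731 + 0.5000·13.3905] = 7.2107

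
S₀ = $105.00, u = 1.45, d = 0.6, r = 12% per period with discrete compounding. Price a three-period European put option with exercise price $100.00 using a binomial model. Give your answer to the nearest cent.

$12.12

Risk-neutral probability p = (1 + 0.12 − 0.6)/(1.45 − 0.6) = 0.5200/0.8500 = 0.6118
Terminal stock prices: S_uuu = 320.1, S_uud = 132.5, S_udd = 54.81, S_ddd = 22.68
Terminal payoffs (K − S): max(-220.1, 0) = 0, max(-32.46, 0) = 0, max(45.19, 0) = 45.19, max(77.32, 0) = 77.32
Node uu (S = 220.8): V_uu = 1/1.12·[0.6118·0.0000 + 0.3882·0.0000] = 0.0000
Node ud (S = 91.35): V_ud = 1/1.12·[0.6118·0.0000 + 0.3882·45.1900] = 15.6646
Node dd (S = 37.8): V_dd = 1/1.12·[0.6118·45.1900 + 0.3882·77.3200] = 51.4857
Node u (S = 152.2): V_u = 1/1.12·[0.6118·0.0000 + 0.3882·15.6646] = 5.4300
Node d (S = 63): V_d = 1/1.12·[0.6118·15.6646 + 0.3882·51.4857] = 26.4032
Node 0 (S = 105): V_0 = 1/1.12·[0.6118·5.4300 + 0.3882·26.4032] = 12.1183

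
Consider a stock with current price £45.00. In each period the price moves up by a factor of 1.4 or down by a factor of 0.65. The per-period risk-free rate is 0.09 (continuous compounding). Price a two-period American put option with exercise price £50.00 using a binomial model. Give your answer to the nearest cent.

£9.56

Risk-neutral probability p = (e^0.09 − 0.65)/(1.4 − 0.65) = 0.4442/0.7500 = 0.5922
Terminal stock prices: S_uu = 88.2, S_ud = 40.95, S_dd = 19.01
Terminal payoffs (K − S): max(-38.2, 0) = 0, max(9.05, 0) = 9.05, max(30.99, 0) = 30.99
Node u (S = 63): continuation = e^(−0.09)·[0.5922·0.0000 + 0.4078·9.0500] = 3.3727; exercise value = 0.0000 ≤ continuation, so V_u = 3.3727
Node d (S = 29.25): continuation = e^(−0.09)·[0.5922·9.0500 + 0.4078·30.9875] = 16.4466; exercise value = 20.7500 > continuation, so V_d = 20.7500 (exercise)
Node 0 (S = 45): continuation = e^(−0.09)·[0.5922·3.3727 + 0.4078·20.7500] = 9.5584; exercise value = 5.0000 ≤ continuation, so V_0 = 9.5584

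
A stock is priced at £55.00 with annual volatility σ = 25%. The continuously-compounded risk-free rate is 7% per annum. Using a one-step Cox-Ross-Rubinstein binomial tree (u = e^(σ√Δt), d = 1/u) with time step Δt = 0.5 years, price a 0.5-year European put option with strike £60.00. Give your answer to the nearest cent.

CRR parameters: u = e^(σ√Δt) = e^(0.25·√0.5) = 1.1934, d = 1/u = 0.8380
Per-period rate: rΔt = 0.07·0.5 = 0.035, so R = e^0.035 = 1.0356
Risk-neutral probability p = (e^0.035 − 0.8380)/(1.1934 − 0.8380) = 0.1977/0.3554 = 0.5561
Terminal stock prices: S_u = 65.64, S_d = 46.09
Terminal payoffs (K − S): max(-5.635, 0) = 0, max(13.91, 0) = 13.91
Node 0 (S = 55): V_0 = e^(−0.035)·[0.5561·0.0000 + 0.4439·13.9118] = 5.9624

£5.96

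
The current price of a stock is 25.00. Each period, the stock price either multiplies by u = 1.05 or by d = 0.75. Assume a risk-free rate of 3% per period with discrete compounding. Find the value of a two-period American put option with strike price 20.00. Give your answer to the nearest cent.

Risk-neutral probability p = (1 + 0.03 − 0.75)/(1.05 − 0.75) = 0.2800/0.3000 = 0.9333
Terminal stock prices: S_uu = 27.56, S_ud = 19.69, S_dd = 14.06
Terminal payoffs (K − S): max(-7.562, 0) = 0, max(0.3125, 0) = 0.3125, max(5.938, 0) = 5.938
Node u (S = 26.25): continuation = 1/1.03·[0.9333·0.0000 + 0.0667·0.3125] = 0.0202; exercise value = 0.0000 ≤ continuation, so V_u = 0.0202
Node d (S = 18.75): continuation = 1/1.03·[0.9333·0.3125 + 0.0667·5.9375] = 0.6675; exercise value = 1.2500 > continuation, so V_d = 1.2500 (exercise)
Node 0 (S = 25): continuation = 1/1.03·[0.9333·0.0202 + 0.0667·1.2500] = 0.0992; exercise value = 0.0000 ≤ continuation, so V_0 = 0.0992

0.10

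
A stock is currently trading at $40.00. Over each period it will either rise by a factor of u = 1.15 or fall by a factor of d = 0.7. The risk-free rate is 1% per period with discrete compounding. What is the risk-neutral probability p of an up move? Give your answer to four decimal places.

p = 0.6889

Risk-neutral probability p = (1 + 0.01 − 0.7)/(1.15 − 0.7) = 0.3100/0.4500 = 0.6889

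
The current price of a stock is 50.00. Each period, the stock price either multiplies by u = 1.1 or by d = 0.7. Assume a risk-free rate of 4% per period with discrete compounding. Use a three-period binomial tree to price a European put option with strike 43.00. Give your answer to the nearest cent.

1.08

Risk-neutral probability p = (1 + 0.04 − 0.7)/(1.1 − 0.7) = 0.3400/0.4000 = 0.8500
Terminal stock prices: S_uuu = 66.55, S_uud = 42.35, S_udd = 26.95, S_ddd = 17.15
Terminal payoffs (K − S): max(-23.55, 0) = 0, max(0.65, 0) = 0.65, max(16.05, 0) = 16.05, max(25.85, 0) = 25.85
Node uu (S = 60.5): V_uu = 1/1.04·[0.8500·0.0000 + 0.1500·0.6500] = 0.0937
Node ud (S = 38.5): V_ud = 1/1.04·[0.8500·0.6500 + 0.1500·16.0500] = 2.8462
Node dd (S = 24.5): V_dd = 1/1.04·[0.8500·16.0500 + 0.1500·25.8500] = 16.8462
Node u (S = 55): V_u = 1/1.04·[0.8500·0.0937 + 0.1500·2.8462] = 0.4871
Node d (S = 35): V_d = 1/1.04·[0.8500·2.8462 + 0.1500·16.8462] = 4.7559
Node 0 (S = 50): V_0 = 1/1.04·[0.8500·0.4871 + 0.1500·4.7559] = 1.0841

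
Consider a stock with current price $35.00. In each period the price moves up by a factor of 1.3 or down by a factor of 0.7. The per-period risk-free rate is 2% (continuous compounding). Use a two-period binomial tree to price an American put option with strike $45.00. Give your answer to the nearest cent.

Risk-neutral probability p = (e^0.02 − 0.7)/(1.3 − 0.7) = 0.3202/0.6000 = 0.5337
Terminal stock prices: S_uu = 59.15, S_ud = 31.85, S_dd = 17.15
Terminal payoffs (K − S): max(-14.15, 0) = 0, max(13.15, 0) = 13.15, max(27.85, 0) = 27.85
Node u (S = 45.5): continuation = e^(−0.02)·[0.5337·0.0000 + 0.4663·13.1500] = 6.0108; exercise value = 0.0000 ≤ continuation, so V_u = 6.0108
Node d (S = 24.5): continuation = e^(−0.02)·[0.5337·13.1500 + 0.4663·27.8500] = 19.6089; exercise value = 20.5000 > continuation, so V_d = 20.5000 (exercise)
Node 0 (S = 35): continuation = e^(−0.02)·[0.5337·6.0108 + 0.4663·20.5000] = 12.5148; exercise value = 10.0000 ≤ continuation, so V_0 = 12.5148

$12.51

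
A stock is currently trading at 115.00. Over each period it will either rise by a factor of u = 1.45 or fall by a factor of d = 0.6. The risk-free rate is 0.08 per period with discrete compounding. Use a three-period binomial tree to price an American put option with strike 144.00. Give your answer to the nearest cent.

39.49

Risk-neutral probability p = (1 + 0.08 − 0.6)/(1.45 − 0.6) = 0.4800/0.8500 = 0.5647
Terminal stock prices: S_uuu = 350.6, S_uud = 145.1, S_udd = 60.03, S_ddd = 24.84
Terminal payoffs (K − S): max(-206.6, 0) = 0, max(-1.072, 0) = 0, max(83.97, 0) = 83.97, max(119.2, 0) = 119.2
Node uu (S = 241.8): continuation = 1/1.08·[0.5647·0.0000 + 0.4353·0.0000] = 0.0000; exercise value = 0.0000 ≤ continuation, so V_uu = 0.0000
Node ud (S = 100): continuation = 1/1.08·[0.5647·0.0000 + 0.4353·83.9700] = 33.8441; exercise value = 43.9500 > continuation, so V_ud = 43.9500 (exercise)
Node dd (S = 41.4): continuation = 1/1.08·[0.5647·83.9700 + 0.4353·119.1600] = 91.9333; exercise value = 102.6000 > continuation, so V_dd = 102.6000 (exercise)
Node u (S = 166.8): continuation = 1/1.08·[0.5647·0.0000 + 0.4353·43.9500] = 17.7141; exercise value = 0.0000 ≤ continuation, so V_u = 17.7141
Node d (S = 69): continuation = 1/1.08·[0.5647·43.9500 + 0.4353·102.6000] = 64.3333; exercise value = 75.0000 > continuation, so V_d = 75.0000 (exercise)
Node 0 (S = 115): continuation = 1/1.08·[0.5647·17.7141 + 0.4353·75.0000] = 39.4910; exercise value = 29.0000 ≤ continuation, so V_0 = 39.4910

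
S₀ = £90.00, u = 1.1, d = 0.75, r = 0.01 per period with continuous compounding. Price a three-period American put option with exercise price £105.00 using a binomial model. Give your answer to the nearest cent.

Risk-neutral probability p = (e^0.01 − 0.75)/(1.1 − 0.75) = 0.2601/0.3500 = 0.7430
Terminal stock prices: S_uuu = 119.8, S_uud = 81.68, S_udd = 55.69, S_ddd = 37.97
Terminal payoffs (K − S): max(-14.79, 0) = 0, max(23.32, 0) = 23.32, max(49.31, 0) = 49.31, max(67.03, 0) = 67.03
Node uu (S = 108.9): continuation = e^(−0.01)·[0.7430·0.0000 + 0.2570·23.3250] = 5.9349; exercise value = 0.0000 ≤ continuation, so V_uu = 5.9349
Node ud (S = 74.25): continuation = e^(−0.01)·[0.7430·23.3250 + 0.2570·49.3125] = 29.7052; exercise value = 30.7500 > continuation, so V_ud = 30.7500 (exercise)
Node dd (S = 50.62): continuation = e^(−0.01)·[0.7430·49.3125 + 0.2570·67.0312] = 53.3302; exercise value = 54.3750 > continuation, so V_dd = 54.3750 (exercise)
Node u (S = 99): continuation = e^(−0.01)·[0.7430·5.9349 + 0.2570·30.7500] = 12.1898; exercise value = 6.0000 ≤ continuation, so V_u = 12.1898
Node d (S = 67.5): continuation = e^(−0.01)·[0.7430·30.7500 + 0.2570·54.3750] = 36.4552; exercise value = 37.5000 > continuation, so V_d = 37.5000 (exercise)
Node 0 (S = 90): continuation = e^(−0.01)·[0.7430·12.1898 + 0.2570·37.5000] = 18.5085; exercise value = 15.0000 ≤ continuation, so V_0 = 18.5085

£18.51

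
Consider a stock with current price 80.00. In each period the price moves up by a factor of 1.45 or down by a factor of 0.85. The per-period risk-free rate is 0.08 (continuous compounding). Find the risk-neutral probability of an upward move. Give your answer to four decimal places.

p = 0.3888

Risk-neutral probability p = (e^0.08 − 0.85)/(1.45 − 0.85) = 0.2333/0.6000 = 0.3888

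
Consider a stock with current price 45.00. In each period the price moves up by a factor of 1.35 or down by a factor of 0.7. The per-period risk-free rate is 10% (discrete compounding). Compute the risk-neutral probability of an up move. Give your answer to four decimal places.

p = 0.6154

Risk-neutral probability p = (1 + 0.1 − 0.7)/(1.35 − 0.7) = 0.4000/0.6500 = 0.6154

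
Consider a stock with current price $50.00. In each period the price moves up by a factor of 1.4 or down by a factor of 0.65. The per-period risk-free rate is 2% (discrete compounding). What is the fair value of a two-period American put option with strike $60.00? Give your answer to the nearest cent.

Risk-neutral probability p = (1 + 0.02 − 0.65)/(1.4 − 0.65) = 0.3700/0.7500 = 0.4933
Terminal stock prices: S_uu = 98, S_ud = 45.5, S_dd = 21.13
Terminal payoffs (K − S): max(-38, 0) = 0, max(14.5, 0) = 14.5, max(38.88, 0) = 38.88
Node u (S = 70): continuation = 1/1.02·[0.4933·0.0000 + 0.5067·14.5000] = 7.2026; exercise value = 0.0000 ≤ continuation, so V_u = 7.2026
Node d (S = 32.5): continuation = 1/1.02·[0.4933·14.5000 + 0.5067·38.8750] = 26.3235; exercise value = 27.5000 > continuation, so V_d = 27.5000 (exercise)
Node 0 (S = 50): continuation = 1/1.02·[0.4933·7.2026 + 0.5067·27.5000] = 17.1437; exercise value = 10.0000 ≤ continuation, so V_0 = 17.1437

$17.14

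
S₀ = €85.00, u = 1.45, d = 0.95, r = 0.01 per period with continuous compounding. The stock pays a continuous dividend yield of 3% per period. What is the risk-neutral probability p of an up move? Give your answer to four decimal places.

p = 0.0604

Per-period risk-free factor R = e^0.01 = 1.0101; dividend-adjusted growth = e^(0.01−0.03) = 0.9802.
Risk-neutral probability p = (0.9802 − 0.95)/(1.45 − 0.95) = 0.0302/0.5000 = 0.0604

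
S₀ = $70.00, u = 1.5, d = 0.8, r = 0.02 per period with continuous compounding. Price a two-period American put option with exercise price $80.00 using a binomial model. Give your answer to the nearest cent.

$16.12

Risk-neutral probability p = (e^0.02 − 0.8)/(1.5 − 0.8) = 0.2202/0.7000 = 0.3146
Terminal stock prices: S_uu = 157.5, S_ud = 84, S_dd = 44.8
Terminal payoffs (K − S): max(-77.5, 0) = 0, max(-4, 0) = 0, max(35.2, 0) = 35.2
Node u (S = 105): continuation = e^(−0.02)·[0.3146·0.0000 + 0.6854·0.0000] = 0.0000; exercise value = 0.0000 ≤ continuation, so V_u = 0.0000
Node d (S = 56): continuation = e^(−0.02)·[0.3146·0.0000 + 0.6854·35.2000] = 23.6493; exercise value = 24.0000 > continuation, so V_d = 24.0000 (exercise)
Node 0 (S = 70): continuation = e^(−0.02)·[0.3146·0.0000 + 0.6854·24.0000] = 16.1245; exercise value = 10.0000 ≤ continuation, so V_0 = 16.1245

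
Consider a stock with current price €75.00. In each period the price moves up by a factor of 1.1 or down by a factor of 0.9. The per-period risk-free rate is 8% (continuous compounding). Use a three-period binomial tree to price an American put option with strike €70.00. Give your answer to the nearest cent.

€0.21

Risk-neutral probability p = (e^0.08 − 0.9)/(1.1 − 0.9) = 0.1833/0.2000 = 0.9164
Terminal stock prices: S_uuu = 99.83, S_uud = 81.68, S_udd = 66.83, S_ddd = 54.68
Terminal payoffs (K − S): max(-29.83, 0) = 0, max(-11.68, 0) = 0, max(3.175, 0) = 3.175, max(15.32, 0) = 15.32
Node uu (S = 90.75): continuation = e^(−0.08)·[0.9164·0.0000 + 0.0836·0.0000] = 0.0000; exercise value = 0.0000 ≤ continuation, so V_uu = 0.0000
Node ud (S = 74.25): continuation = e^(−0.08)·[0.9164·0.0000 + 0.0836·3.1750] = 0.2449; exercise value = 0.0000 ≤ continuation, so V_ud = 0.2449
Node dd (S = 60.75): continuation = e^(−0.08)·[0.9164·3.1750 + 0.0836·15.3250] = 3.8681; exercise value = 9.2500 > continuation, so V_dd = 9.2500 (exercise)
Node u (S = 82.5): continuation = e^(−0.08)·[0.9164·0.0000 + 0.0836·0.2449] = 0.0189; exercise value = 0.0000 ≤ continuation, so V_u = 0.0189
Node d (S = 67.5): continuation = e^(−0.08)·[0.9164·0.2449 + 0.0836·9.2500] = 0.9207; exercise value = 2.5000 > continuation, so V_d = 2.5000 (exercise)
Node 0 (S = 75): continuation = e^(−0.08)·[0.9164·0.0189 + 0.0836·2.5000] = 0.2088; exercise value = 0.0000 ≤ continuation, so V_0 = 0.2088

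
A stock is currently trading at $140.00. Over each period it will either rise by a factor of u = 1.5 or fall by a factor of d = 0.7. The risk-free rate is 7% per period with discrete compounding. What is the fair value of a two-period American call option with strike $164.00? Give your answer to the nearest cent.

$28.21

Risk-neutral probability p = (1 + 0.07 − 0.7)/(1.5 − 0.7) = 0.3700/0.8000 = 0.4625
Terminal stock prices: S_uu = 315, S_ud = 147, S_dd = 68.6
Terminal payoffs (S − K): max(151, 0) = 151, max(-17, 0) = 0, max(-95.4, 0) = 0
Node u (S = 210): continuation = 1/1.07·[0.4625·151.0000 + 0.5375·0.0000] = 65.2687; exercise value = 46.0000 ≤ continuation, so V_u = 65.2687
Node d (S = 98): continuation = 1/1.07·[0.4625·0.0000 + 0.5375·0.0000] = 0.0000; exercise value = 0.0000 ≤ continuation, so V_d = 0.0000
Node 0 (S = 140): continuation = 1/1.07·[0.4625·65.2687 + 0.5375·0.0000] = 28.2119; exercise value = 0.0000 ≤ continuation, so V_0 = 28.2119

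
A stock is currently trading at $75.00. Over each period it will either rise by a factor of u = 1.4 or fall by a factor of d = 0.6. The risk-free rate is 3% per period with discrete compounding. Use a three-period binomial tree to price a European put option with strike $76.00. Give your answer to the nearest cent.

Risk-neutral probability p = (1 + 0.03 − 0.6)/(1.4 − 0.6) = 0.4300/0.8000 = 0.5375
Terminal stock prices: S_uuu = 205.8, S_uud = 88.2, S_udd = 37.8, S_ddd = 16.2
Terminal payoffs (K − S): max(-129.8, 0) = 0, max(-12.2, 0) = 0, max(38.2, 0) = 38.2, max(59.8, 0) = 59.8
Node uu (S = 147): V_uu = 1/1.03·[0.5375·0.0000 + 0.4625·0.0000] = 0.0000
Node ud (S = 63): V_ud = 1/1.03·[0.5375·0.0000 + 0.4625·38.2000] = 17.1529
Node dd (S = 27): V_dd = 1/1.03·[0.5375·38.2000 + 0.4625·59.8000] = 46.7864
Node u (S = 105): V_u = 1/1.03·[0.5375·0.0000 + 0.4625·17.1529] = 7.7022
Node d (S = 45): V_d = 1/1.03·[0.5375·17.1529 + 0.4625·46.7864] = 29.9596
Node 0 (S = 75): V_0 = 1/1.03·[0.5375·7.7022 + 0.4625·29.9596] = 17.4721

$17.47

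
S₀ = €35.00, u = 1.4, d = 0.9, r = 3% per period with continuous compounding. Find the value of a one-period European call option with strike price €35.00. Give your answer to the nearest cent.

Risk-neutral probability p = (e^0.03 − 0.9)/(1.4 − 0.9) = 0.1305/0.5000 = 0.2609
Terminal stock prices: S_u = 49, S_d = 31.5
Terminal payoffs (S − K): max(14, 0) = 14, max(-3.5, 0) = 0
Node 0 (S = 35): V_0 = e^(−0.03)·[0.2609·14.0000 + 0.7391·0.0000] = 3.5448

€3.54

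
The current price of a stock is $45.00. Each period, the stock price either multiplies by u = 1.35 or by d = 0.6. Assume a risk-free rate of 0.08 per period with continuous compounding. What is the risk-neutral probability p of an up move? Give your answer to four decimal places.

Risk-neutral probability p = (e^0.08 − 0.6)/(1.35 − 0.6) = 0.4833/0.7500 = 0.6444

p = 0.6444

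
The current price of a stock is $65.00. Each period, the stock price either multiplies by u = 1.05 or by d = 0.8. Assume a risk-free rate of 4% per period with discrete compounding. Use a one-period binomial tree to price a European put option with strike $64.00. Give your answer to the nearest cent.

Risk-neutral probability p = (1 + 0.04 − 0.8)/(1.05 − 0.8) = 0.2400/0.2500 = 0.9600
Terminal stock prices: S_u = 68.25, S_d = 52
Terminal payoffs (K − S): max(-4.25, 0) = 0, max(12, 0) = 12
Node 0 (S = 65): V_0 = 1/1.04·[0.9600·0.0000 + 0.0400·12.0000] = 0.4615

$0.46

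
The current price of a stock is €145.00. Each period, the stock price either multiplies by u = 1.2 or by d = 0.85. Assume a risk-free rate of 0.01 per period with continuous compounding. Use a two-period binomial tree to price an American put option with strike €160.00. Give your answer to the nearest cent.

€22.69

Risk-neutral probability p = (e^0.01 − 0.85)/(1.2 − 0.85) = 0.1601/0.3500 = 0.4573
Terminal stock prices: S_uu = 208.8, S_ud = 147.9, S_dd = 104.8
Terminal payoffs (K − S): max(-48.8, 0) = 0, max(12.1, 0) = 12.1, max(55.24, 0) = 55.24
Node u (S = 174): continuation = e^(−0.01)·[0.4573·0.0000 + 0.5427·12.1000] = 6.5015; exercise value = 0.0000 ≤ continuation, so V_u = 6.5015
Node d (S = 123.2): continuation = e^(−0.01)·[0.4573·12.1000 + 0.5427·55.2375] = 35.1580; exercise value = 36.7500 > continuation, so V_d = 36.7500 (exercise)
Node 0 (S = 145): continuation = e^(−0.01)·[0.4573·6.5015 + 0.5427·36.7500] = 22.6897; exercise value = 15.0000 ≤ continuation, so V_0 = 22.6897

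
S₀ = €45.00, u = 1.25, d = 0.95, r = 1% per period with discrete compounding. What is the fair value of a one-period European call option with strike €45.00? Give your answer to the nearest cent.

€2.23

Risk-neutral probability p = (1 + 0.01 − 0.95)/(1.25 − 0.95) = 0.0600/0.3000 = 0.2000
Terminal stock prices: S_u = 56.25, S_d = 42.75
Terminal payoffs (S − K): max(11.25, 0) = 11.25, max(-2.25, 0) = 0
Node 0 (S = 45): V_0 = 1/1.01·[0.2000·11.2500 + 0.8000·0.0000] = 2.2277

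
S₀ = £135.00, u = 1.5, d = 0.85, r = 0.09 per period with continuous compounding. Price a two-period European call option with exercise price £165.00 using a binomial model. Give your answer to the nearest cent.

Risk-neutral probability p = (e^0.09 − 0.85)/(1.5 − 0.85) = 0.2442/0.6500 = 0.3757
Terminal stock prices: S_uu = 303.8, S_ud = 172.1, S_dd = 97.54
Terminal payoffs (S − K): max(138.8, 0) = 138.8, max(7.125, 0) = 7.125, max(-67.46, 0) = 0
Node u (S = 202.5): V_u = e^(−0.09)·[0.3757·138.7500 + 0.6243·7.1250] = 51.7014
Node d (S = 114.8): V_d = e^(−0.09)·[0.3757·7.1250 + 0.6243·0.0000] = 2.4462
Node 0 (S = 135): V_0 = e^(−0.09)·[0.3757·51.7014 + 0.6243·2.4462] = 19.1460

£19.15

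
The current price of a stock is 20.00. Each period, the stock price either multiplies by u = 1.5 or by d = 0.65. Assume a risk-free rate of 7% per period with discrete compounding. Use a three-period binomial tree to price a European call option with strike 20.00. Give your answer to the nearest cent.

7.48

Risk-neutral probability p = (1 + 0.07 − 0.65)/(1.5 − 0.65) = 0.4200/0.8500 = 0.4941
Terminal stock prices: S_uuu = 67.5, S_uud = 29.25, S_udd = 12.68, S_ddd = 5.492
Terminal payoffs (S − K): max(47.5, 0) = 47.5, max(9.25, 0) = 9.25, max(-7.325, 0) = 0, max(-14.51, 0) = 0
Node uu (S = 45): V_uu = 1/1.07·[0.4941·47.5000 + 0.5059·9.2500] = 26.3084
Node ud (S = 19.5): V_ud = 1/1.07·[0.4941·9.2500 + 0.5059·0.0000] = 4.2716
Node dd (S = 8.45): V_dd = 1/1.07·[0.4941·0.0000 + 0.5059·0.0000] = 0.0000
Node u (S = 30): V_u = 1/1.07·[0.4941·26.3084 + 0.5059·4.2716] = 14.1686
Node d (S = 13): V_d = 1/1.07·[0.4941·4.2716 + 0.5059·0.0000] = 1.9726
Node 0 (S = 20): V_0 = 1/1.07·[0.4941·14.1686 + 0.5059·1.9726] = 7.4755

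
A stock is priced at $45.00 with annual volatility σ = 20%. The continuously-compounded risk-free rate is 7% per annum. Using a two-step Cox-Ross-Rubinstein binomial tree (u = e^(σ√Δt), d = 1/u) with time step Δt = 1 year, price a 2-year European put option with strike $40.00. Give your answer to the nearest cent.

$1.17

CRR parameters: u = e^(σ√Δt) = e^(0.2·√1) = 1.2214, d = 1/u = 0.8187
Per-period rate: rΔt = 0.07·1 = 0.07, so R = e^0.07 = 1.0725
Risk-neutral probability p = (e^0.07 − 0.8187)/(1.2214 − 0.8187) = 0.2538/0.4027 = 0.6302
Terminal stock prices: S_uu = 67.13, S_ud = 45, S_dd = 30.16
Terminal payoffs (K − S): max(-27.13, 0) = 0, max(-5, 0) = 0, max(9.836, 0) = 9.836
Node u (S = 54.96): V_u = e^(−0.07)·[0.6302·0.0000 + 0.3698·0.0000] = 0.0000
Node d (S = 36.84): V_d = e^(−0.07)·[0.6302·0.0000 + 0.3698·9.8356] = 3.3910
Node 0 (S = 45): V_0 = e^(−0.07)·[0.6302·0.0000 + 0.3698·3.3910] = 1.1691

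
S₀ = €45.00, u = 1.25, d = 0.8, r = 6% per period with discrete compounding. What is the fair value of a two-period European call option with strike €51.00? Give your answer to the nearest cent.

€5.74

Risk-neutral probability p = (1 + 0.06 − 0.8)/(1.25 − 0.8) = 0.2600/0.4500 = 0.5778
Terminal stock prices: S_uu = 70.31, S_ud = 45, S_dd = 28.8
Terminal payoffs (S − K): max(19.31, 0) = 19.31, max(-6, 0) = 0, max(-22.2, 0) = 0
Node u (S = 56.25): V_u = 1/1.06·[0.5778·19.3125 + 0.4222·0.0000] = 10.5267
Node d (S = 36): V_d = 1/1.06·[0.5778·0.0000 + 0.4222·0.0000] = 0.0000
Node 0 (S = 45): V_0 = 1/1.06·[0.5778·10.5267 + 0.4222·0.0000] = 5.7378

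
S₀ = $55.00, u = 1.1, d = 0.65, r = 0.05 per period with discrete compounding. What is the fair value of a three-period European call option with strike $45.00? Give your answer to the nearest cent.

Risk-neutral probability p = (1 + 0.05 − 0.65)/(1.1 − 0.65) = 0.4000/0.4500 = 0.8889
Terminal stock prices: S_uuu = 73.21, S_uud = 43.26, S_udd = 25.56, S_ddd = 15.1
Terminal payoffs (S − K): max(28.21, 0) = 28.21, max(-1.742, 0) = 0, max(-19.44, 0) = 0, max(-29.9, 0) = 0
Node uu (S = 66.55): V_uu = 1/1.05·[0.8889·28.2050 + 0.1111·0.0000] = 23.8772
Node ud (S = 39.33): V_ud = 1/1.05·[0.8889·0.0000 + 0.1111·0.0000] = 0.0000
Node dd (S = 23.24): V_dd = 1/1.05·[0.8889·0.0000 + 0.1111·0.0000] = 0.0000
Node u (S = 60.5): V_u = 1/1.05·[0.8889·23.8772 + 0.1111·0.0000] = 20.2135
Node d (S = 35.75): V_d = 1/1.05·[0.8889·0.0000 + 0.1111·0.0000] = 0.0000
Node 0 (S = 55): V_0 = 1/1.05·[0.8889·20.2135 + 0.1111·0.0000] = 17.1120

$17.11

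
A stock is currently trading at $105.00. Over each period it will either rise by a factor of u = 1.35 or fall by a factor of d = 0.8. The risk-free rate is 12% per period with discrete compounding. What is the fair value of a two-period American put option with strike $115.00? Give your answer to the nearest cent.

Risk-neutral probability p = (1 + 0.12 − 0.8)/(1.35 − 0.8) = 0.3200/0.5500 = 0.5818
Terminal stock prices: S_uu = 191.4, S_ud = 113.4, S_dd = 67.2
Terminal payoffs (K − S): max(-76.36, 0) = 0, max(1.6, 0) = 1.6, max(47.8, 0) = 47.8
Node u (S = 141.8): continuation = 1/1.12·[0.5818·0.0000 + 0.4182·1.6000] = 0.5974; exercise value = 0.0000 ≤ continuation, so V_u = 0.5974
Node d (S = 84): continuation = 1/1.12·[0.5818·1.6000 + 0.4182·47.8000] = 18.6786; exercise value = 31.0000 > continuation, so V_d = 31.0000 (exercise)
Node 0 (S = 105): continuation = 1/1.12·[0.5818·0.5974 + 0.4182·31.0000] = 11.8850; exercise value = 10.0000 ≤ continuation, so V_0 = 11.8850

$11.89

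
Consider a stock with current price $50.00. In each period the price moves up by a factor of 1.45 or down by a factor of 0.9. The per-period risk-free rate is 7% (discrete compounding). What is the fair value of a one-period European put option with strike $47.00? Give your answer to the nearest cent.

$1.29

Risk-neutral probability p = (1 + 0.07 − 0.9)/(1.45 − 0.9) = 0.1700/0.5500 = 0.3091
Terminal stock prices: S_u = 72.5, S_d = 45
Terminal payoffs (K − S): max(-25.5, 0) = 0, max(2, 0) = 2
Node 0 (S = 50): V_0 = 1/1.07·[0.3091·0.0000 + 0.6909·2.0000] = 1.2914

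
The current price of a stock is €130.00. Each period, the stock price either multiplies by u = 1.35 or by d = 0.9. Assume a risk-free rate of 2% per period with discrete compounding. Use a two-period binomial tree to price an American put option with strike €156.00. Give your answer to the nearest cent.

€28.04

Risk-neutral probability p = (1 + 0.02 − 0.9)/(1.35 − 0.9) = 0.1200/0.4500 = 0.2667
Terminal stock prices: S_uu = 236.9, S_ud = 158, S_dd = 105.3
Terminal payoffs (K − S): max(-80.93, 0) = 0, max(-1.95, 0) = 0, max(50.7, 0) = 50.7
Node u (S = 175.5): continuation = 1/1.02·[0.2667·0.0000 + 0.7333·0.0000] = 0.0000; exercise value = 0.0000 ≤ continuation, so V_u = 0.0000
Node d (S = 117): continuation = 1/1.02·[0.2667·0.0000 + 0.7333·50.7000] = 36.4510; exercise value = 39.0000 > continuation, so V_d = 39.0000 (exercise)
Node 0 (S = 130): continuation = 1/1.02·[0.2667·0.0000 + 0.7333·39.0000] = 28.0392; exercise value = 26.0000 ≤ continuation, so V_0 = 28.0392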